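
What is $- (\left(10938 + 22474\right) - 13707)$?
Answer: $-19705$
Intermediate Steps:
$- (\left(10938 + 22474\right) - 13707) = - (33412 - 13707) = \left(-1\right) 19705 = -19705$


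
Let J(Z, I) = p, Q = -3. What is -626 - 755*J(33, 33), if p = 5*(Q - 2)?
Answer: 18249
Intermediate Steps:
p = -25 (p = 5*(-3 - 2) = 5*(-5) = -25)
J(Z, I) = -25
-626 - 755*J(33, 33) = -626 - 755*(-25) = -626 + 18875 = 18249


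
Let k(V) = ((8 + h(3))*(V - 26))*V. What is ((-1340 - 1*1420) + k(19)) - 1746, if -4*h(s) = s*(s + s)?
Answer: -9943/2 ≈ -4971.5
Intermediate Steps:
h(s) = -s**2/2 (h(s) = -s*(s + s)/4 = -s*2*s/4 = -s**2/2)
k(V) = V*(-91 + 7*V/2) (k(V) = ((8 - 1/2*3**2)*(V - 26))*V = ((8 - 1/2*9)*(-26 + V))*V = ((8 - 9/2)*(-26 + V))*V = (7*(-26 + V)/2)*V = (-91 + 7*V/2)*V = V*(-91 + 7*V/2))
((-1340 - 1*1420) + k(19)) - 1746 = ((-1340 - 1*1420) + (7/2)*19*(-26 + 19)) - 1746 = ((-1340 - 1420) + (7/2)*19*(-7)) - 1746 = (-2760 - 931/2) - 1746 = -6451/2 - 1746 = -9943/2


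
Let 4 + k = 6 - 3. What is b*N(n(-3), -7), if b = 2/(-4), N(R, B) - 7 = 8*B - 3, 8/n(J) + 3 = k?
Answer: 26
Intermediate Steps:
k = -1 (k = -4 + (6 - 3) = -4 + 3 = -1)
n(J) = -2 (n(J) = 8/(-3 - 1) = 8/(-4) = 8*(-1/4) = -2)
N(R, B) = 4 + 8*B (N(R, B) = 7 + (8*B - 3) = 7 + (-3 + 8*B) = 4 + 8*B)
b = -1/2 (b = 2*(-1/4) = -1/2 ≈ -0.50000)
b*N(n(-3), -7) = -(4 + 8*(-7))/2 = -(4 - 56)/2 = -1/2*(-52) = 26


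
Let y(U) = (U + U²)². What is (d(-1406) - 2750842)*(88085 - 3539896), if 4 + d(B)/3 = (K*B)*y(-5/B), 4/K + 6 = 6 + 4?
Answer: 26391891675463671791929/2779431416 ≈ 9.4954e+12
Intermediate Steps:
K = 1 (K = 4/(-6 + (6 + 4)) = 4/(-6 + 10) = 4/4 = 4*(¼) = 1)
d(B) = -12 + 75*(1 - 5/B)²/B (d(B) = -12 + 3*((1*B)*((-5/B)²*(1 - 5/B)²)) = -12 + 3*(B*((25/B²)*(1 - 5/B)²)) = -12 + 3*(B*(25*(1 - 5/B)²/B²)) = -12 + 3*(25*(1 - 5/B)²/B) = -12 + 75*(1 - 5/B)²/B)
(d(-1406) - 2750842)*(88085 - 3539896) = ((-12 + 75*(-5 - 1406)²/(-1406)³) - 2750842)*(88085 - 3539896) = ((-12 + 75*(-1/2779431416)*(-1411)²) - 2750842)*(-3451811) = ((-12 + 75*(-1/2779431416)*1990921) - 2750842)*(-3451811) = ((-12 - 149319075/2779431416) - 2750842)*(-3451811) = (-33502496067/2779431416 - 2750842)*(-3451811) = -7645810177748339/2779431416*(-3451811) = 26391891675463671791929/2779431416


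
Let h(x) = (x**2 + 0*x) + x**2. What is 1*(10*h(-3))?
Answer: 180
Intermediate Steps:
h(x) = 2*x**2 (h(x) = (x**2 + 0) + x**2 = x**2 + x**2 = 2*x**2)
1*(10*h(-3)) = 1*(10*(2*(-3)**2)) = 1*(10*(2*9)) = 1*(10*18) = 1*180 = 180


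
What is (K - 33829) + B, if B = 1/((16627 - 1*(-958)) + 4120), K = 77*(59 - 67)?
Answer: -747628724/21705 ≈ -34445.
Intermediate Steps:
K = -616 (K = 77*(-8) = -616)
B = 1/21705 (B = 1/((16627 + 958) + 4120) = 1/(17585 + 4120) = 1/21705 ≈ 4.6072e-5)
(K - 33829) + B = (-616 - 33829) + 1/21705 = -34445 + 1/21705 = -747628724/21705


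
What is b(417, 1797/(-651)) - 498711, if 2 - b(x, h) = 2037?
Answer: -500746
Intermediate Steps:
b(x, h) = -2035 (b(x, h) = 2 - 1*2037 = 2 - 2037 = -2035)
b(417, 1797/(-651)) - 498711 = -2035 - 498711 = -500746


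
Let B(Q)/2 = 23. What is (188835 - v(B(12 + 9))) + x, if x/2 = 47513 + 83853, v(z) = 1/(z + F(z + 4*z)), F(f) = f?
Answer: 124632491/276 ≈ 4.5157e+5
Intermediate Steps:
B(Q) = 46 (B(Q) = 2*23 = 46)
v(z) = 1/(6*z) (v(z) = 1/(z + (z + 4*z)) = 1/(z + 5*z) = 1/(6*z))
x = 262732 (x = 2*(47513 + 83853) = 2*131366 = 262732)
(188835 - v(B(12 + 9))) + x = (188835 - 1/(6*46)) + 262732 = (188835 - 1*1/276) + 262732 = (188835 - 1/276) + 262732 = 52118459/276 + 262732 = 124632491/276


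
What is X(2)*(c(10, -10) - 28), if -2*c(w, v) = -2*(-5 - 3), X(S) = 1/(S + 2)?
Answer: -9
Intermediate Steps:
X(S) = 1/(2 + S)
c(w, v) = -8 (c(w, v) = -(-1)*(-5 - 3) = -(-1)*(-8) = -½*16 = -8)
X(2)*(c(10, -10) - 28) = (-8 - 28)/(2 + 2) = -36/4 = (¼)*(-36) = -9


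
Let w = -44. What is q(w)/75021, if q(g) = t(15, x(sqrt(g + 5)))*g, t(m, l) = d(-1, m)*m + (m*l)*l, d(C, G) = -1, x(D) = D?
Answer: 8800/25007 ≈ 0.35190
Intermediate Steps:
t(m, l) = -m + m*l**2 (t(m, l) = -m + (m*l)*l = -m + (l*m)*l = -m + m*l**2)
q(g) = g*(60 + 15*g) (q(g) = (15*(-1 + (sqrt(g + 5))**2))*g = (15*(-1 + (sqrt(5 + g))**2))*g = (15*(-1 + (5 + g)))*g = (15*(4 + g))*g = (60 + 15*g)*g = g*(60 + 15*g))
q(w)/75021 = (15*(-44)*(4 - 44))/75021 = (15*(-44)*(-40))*(1/75021) = 26400*(1/75021) = 8800/25007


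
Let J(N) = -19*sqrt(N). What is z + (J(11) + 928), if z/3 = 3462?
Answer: 11314 - 19*sqrt(11) ≈ 11251.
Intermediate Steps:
z = 10386 (z = 3*3462 = 10386)
z + (J(11) + 928) = 10386 + (-19*sqrt(11) + 928) = 10386 + (928 - 19*sqrt(11)) = 11314 - 19*sqrt(11)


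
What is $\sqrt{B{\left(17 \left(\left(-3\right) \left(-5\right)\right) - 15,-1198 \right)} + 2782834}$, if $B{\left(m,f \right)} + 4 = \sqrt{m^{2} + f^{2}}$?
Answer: $\sqrt{2782830 + 2 \sqrt{373201}} \approx 1668.5$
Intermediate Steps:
$B{\left(m,f \right)} = -4 + \sqrt{f^{2} + m^{2}}$ ($B{\left(m,f \right)} = -4 + \sqrt{m^{2} + f^{2}} = -4 + \sqrt{f^{2} + m^{2}}$)
$\sqrt{B{\left(17 \left(\left(-3\right) \left(-5\right)\right) - 15,-1198 \right)} + 2782834} = \sqrt{\left(-4 + \sqrt{\left(-1198\right)^{2} + \left(17 \left(\left(-3\right) \left(-5\right)\right) - 15\right)^{2}}\right) + 2782834} = \sqrt{\left(-4 + \sqrt{1435204 + \left(17 \cdot 15 - 15\right)^{2}}\right) + 2782834} = \sqrt{\left(-4 + \sqrt{1435204 + \left(255 - 15\right)^{2}}\right) + 2782834} = \sqrt{\left(-4 + \sqrt{1435204 + 240^{2}}\right) + 2782834} = \sqrt{\left(-4 + \sqrt{1435204 + 57600}\right) + 2782834} = \sqrt{\left(-4 + \sqrt{1492804}\right) + 2782834} = \sqrt{\left(-4 + 2 \sqrt{373201}\right) + 2782834} = \sqrt{2782830 + 2 \sqrt{373201}}$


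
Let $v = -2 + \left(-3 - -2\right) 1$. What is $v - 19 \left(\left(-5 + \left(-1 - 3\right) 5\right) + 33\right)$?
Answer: $-155$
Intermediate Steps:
$v = -3$ ($v = -2 + \left(-3 + 2\right) 1 = -2 - 1 = -3$)
$v - 19 \left(\left(-5 + \left(-1 - 3\right) 5\right) + 33\right) = -3 - 19 \left(\left(-5 + \left(-1 - 3\right) 5\right) + 33\right) = -3 - 19 \left(\left(-5 - 20\right) + 33\right) = -3 - 19 \left(-25 + 33\right) = -3 - 152 = -155$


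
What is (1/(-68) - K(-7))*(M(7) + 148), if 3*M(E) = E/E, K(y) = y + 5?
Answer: 20025/68 ≈ 294.49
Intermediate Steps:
K(y) = 5 + y
M(E) = ⅓ (M(E) = (E/E)/3 = (⅓)*1 = ⅓)
(1/(-68) - K(-7))*(M(7) + 148) = (1/(-68) - (5 - 7))*(⅓ + 148) = (-1/68 - 1*(-2))*(445/3) = (-1/68 + 2)*(445/3) = (135/68)*(445/3) = 20025/68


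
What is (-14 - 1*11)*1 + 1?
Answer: -24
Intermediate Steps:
(-14 - 1*11)*1 + 1 = (-14 - 11)*1 + 1 = -25*1 + 1 = -25 + 1 = -24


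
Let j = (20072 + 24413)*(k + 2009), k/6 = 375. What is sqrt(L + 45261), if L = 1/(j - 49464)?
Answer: 2*sqrt(405956804979829518053)/189412151 ≈ 212.75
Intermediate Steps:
k = 2250 (k = 6*375 = 2250)
j = 189461615 (j = (20072 + 24413)*(2250 + 2009) = 44485*4259 = 189461615)
L = 1/189412151 (L = 1/(189461615 - 49464) = 1/189412151 ≈ 5.2795e-9)
sqrt(L + 45261) = sqrt(1/189412151 + 45261) = sqrt(8572983366412/189412151) = 2*sqrt(405956804979829518053)/189412151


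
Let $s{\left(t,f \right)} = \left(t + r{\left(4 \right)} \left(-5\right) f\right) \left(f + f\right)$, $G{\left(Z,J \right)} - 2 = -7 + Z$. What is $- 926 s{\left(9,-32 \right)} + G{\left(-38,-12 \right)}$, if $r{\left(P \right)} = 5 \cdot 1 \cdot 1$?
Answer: $47944533$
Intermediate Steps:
$G{\left(Z,J \right)} = -5 + Z$ ($G{\left(Z,J \right)} = 2 + \left(-7 + Z\right) = -5 + Z$)
$r{\left(P \right)} = 5$ ($r{\left(P \right)} = 5 \cdot 1 = 5$)
$s{\left(t,f \right)} = 2 f \left(t - 25 f\right)$ ($s{\left(t,f \right)} = \left(t + 5 \left(-5\right) f\right) \left(f + f\right) = \left(t - 25 f\right) 2 f = 2 f \left(t - 25 f\right)$)
$- 926 s{\left(9,-32 \right)} + G{\left(-38,-12 \right)} = - 926 \cdot 2 \left(-32\right) \left(9 - -800\right) - 43 = - 926 \cdot 2 \left(-32\right) \left(9 + 800\right) - 43 = - 926 \cdot 2 \left(-32\right) 809 - 43 = \left(-926\right) \left(-51776\right) - 43 = 47944576 - 43 = 47944533$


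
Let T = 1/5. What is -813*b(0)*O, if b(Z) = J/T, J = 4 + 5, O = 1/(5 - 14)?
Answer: 4065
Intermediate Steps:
O = -⅑ (O = 1/(-9) = -⅑ ≈ -0.11111)
J = 9
T = ⅕ ≈ 0.20000
b(Z) = 45 (b(Z) = 9/(⅕) = 9*5 = 45)
-813*b(0)*O = -36585*(-1)/9 = -813*(-5) = 4065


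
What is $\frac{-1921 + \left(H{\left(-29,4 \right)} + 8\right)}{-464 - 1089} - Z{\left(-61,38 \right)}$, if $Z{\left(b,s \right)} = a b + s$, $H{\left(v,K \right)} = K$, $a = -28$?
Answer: $- \frac{2709629}{1553} \approx -1744.8$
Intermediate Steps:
$Z{\left(b,s \right)} = s - 28 b$ ($Z{\left(b,s \right)} = - 28 b + s = s - 28 b$)
$\frac{-1921 + \left(H{\left(-29,4 \right)} + 8\right)}{-464 - 1089} - Z{\left(-61,38 \right)} = \frac{-1921 + \left(4 + 8\right)}{-464 - 1089} - \left(38 - -1708\right) = \frac{-1921 + 12}{-1553} - \left(38 + 1708\right) = \left(-1909\right) \left(- \frac{1}{1553}\right) - 1746 = \frac{1909}{1553} - 1746 = - \frac{2709629}{1553}$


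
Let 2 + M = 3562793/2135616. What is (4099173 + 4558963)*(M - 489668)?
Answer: -1131773706409902509/266952 ≈ -4.2396e+12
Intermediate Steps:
M = -708439/2135616 (M = -2 + 3562793/2135616 = -708439/2135616 ≈ -0.33173)
(4099173 + 4558963)*(M - 489668) = (4099173 + 4558963)*(-708439/2135616 - 489668) = 8658136*(-1045743523927/2135616) = -1131773706409902509/266952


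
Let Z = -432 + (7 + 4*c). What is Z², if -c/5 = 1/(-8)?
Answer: 714025/4 ≈ 1.7851e+5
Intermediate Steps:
c = 5/8 (c = -5/(-8) = -5*(-⅛) = 5/8 ≈ 0.62500)
Z = -845/2 (Z = -432 + (7 + 4*(5/8)) = -432 + (7 + 5/2) = -432 + 19/2 = -845/2 ≈ -422.50)
Z² = (-845/2)² = 714025/4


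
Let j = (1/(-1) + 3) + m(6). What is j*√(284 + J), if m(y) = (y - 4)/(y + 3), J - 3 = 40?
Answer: 20*√327/9 ≈ 40.185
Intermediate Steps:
J = 43 (J = 3 + 40 = 43)
m(y) = (-4 + y)/(3 + y)
j = 20/9 (j = (1/(-1) + 3) + (-4 + 6)/(3 + 6) = (-1 + 3) + 2/9 = 2 + (⅑)*2 = 2 + 2/9 = 20/9 ≈ 2.2222)
j*√(284 + J) = 20*√(284 + 43)/9 = 20*√327/9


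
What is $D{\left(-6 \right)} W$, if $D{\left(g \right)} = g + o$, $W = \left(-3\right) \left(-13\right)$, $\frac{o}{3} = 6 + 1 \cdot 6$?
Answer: $1170$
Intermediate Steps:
$o = 36$ ($o = 3 \left(6 + 1 \cdot 6\right) = 3 \left(6 + 6\right) = 3 \cdot 12 = 36$)
$W = 39$
$D{\left(g \right)} = 36 + g$ ($D{\left(g \right)} = g + 36 = 36 + g$)
$D{\left(-6 \right)} W = \left(36 - 6\right) 39 = 30 \cdot 39 = 1170$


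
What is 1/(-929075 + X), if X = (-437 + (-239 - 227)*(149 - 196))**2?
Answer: 1/459817150 ≈ 2.1748e-9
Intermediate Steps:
X = 460746225 (X = (-437 - 466*(-47))**2 = (-437 + 21902)**2 = 21465**2 = 460746225)
1/(-929075 + X) = 1/(-929075 + 460746225) = 1/459817150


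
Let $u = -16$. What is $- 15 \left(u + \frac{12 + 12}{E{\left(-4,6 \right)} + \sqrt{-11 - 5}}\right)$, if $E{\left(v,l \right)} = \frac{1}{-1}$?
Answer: $\frac{4440}{17} + \frac{1440 i}{17} \approx 261.18 + 84.706 i$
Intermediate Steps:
$E{\left(v,l \right)} = -1$
$- 15 \left(u + \frac{12 + 12}{E{\left(-4,6 \right)} + \sqrt{-11 - 5}}\right) = - 15 \left(-16 + \frac{12 + 12}{-1 + \sqrt{-11 - 5}}\right) = - 15 \left(-16 + \frac{24}{-1 + \sqrt{-16}}\right) = - 15 \left(-16 + \frac{24}{-1 + 4 i}\right) = - 15 \left(-16 + 24 \frac{-1 - 4 i}{17}\right) = - 15 \left(-16 + \frac{24 \left(-1 - 4 i\right)}{17}\right) = 240 - \frac{360 \left(-1 - 4 i\right)}{17}$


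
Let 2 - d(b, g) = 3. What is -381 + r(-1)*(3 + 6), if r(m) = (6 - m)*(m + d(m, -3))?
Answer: -507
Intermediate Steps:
d(b, g) = -1 (d(b, g) = 2 - 1*3 = 2 - 3 = -1)
r(m) = (-1 + m)*(6 - m) (r(m) = (6 - m)*(m - 1) = (6 - m)*(-1 + m) = (-1 + m)*(6 - m))
-381 + r(-1)*(3 + 6) = -381 + (-6 - 1*(-1)² + 7*(-1))*(3 + 6) = -381 + (-6 - 1*1 - 7)*9 = -381 + (-6 - 1 - 7)*9 = -381 - 14*9 = -381 - 126 = -507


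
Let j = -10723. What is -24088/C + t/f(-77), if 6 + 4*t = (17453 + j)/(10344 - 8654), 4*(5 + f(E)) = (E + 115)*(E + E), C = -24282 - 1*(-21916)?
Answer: 70724755/6946576 ≈ 10.181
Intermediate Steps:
C = -2366 (C = -24282 + 21916 = -2366)
f(E) = -5 + E*(115 + E)/2 (f(E) = -5 + ((E + 115)*(E + E))/4 = -5 + ((115 + E)*(2*E))/4 = -5 + (2*E*(115 + E))/4 = -5 + E*(115 + E)/2)
t = -341/676 (t = -3/2 + ((17453 - 10723)/(10344 - 8654))/4 = -3/2 + (6730/1690)/4 = -3/2 + (6730*(1/1690))/4 = -3/2 + (1/4)*(673/169) = -3/2 + 673/676 = -341/676 ≈ -0.50444)
-24088/C + t/f(-77) = -24088/(-2366) - 341/(676*(-5 + (1/2)*(-77)**2 + (115/2)*(-77))) = -24088*(-1/2366) - 341/(676*(-5 + (1/2)*5929 - 8855/2)) = 12044/1183 - 341/(676*(-5 + 5929/2 - 8855/2)) = 12044/1183 - 341/676/(-1468) = 12044/1183 - 341/676*(-1/1468) = 12044/1183 + 341/992368 = 70724755/6946576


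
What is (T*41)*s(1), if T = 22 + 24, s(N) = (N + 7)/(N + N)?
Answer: 7544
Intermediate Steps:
s(N) = (7 + N)/(2*N) (s(N) = (7 + N)/((2*N)) = (7 + N)*(1/(2*N)) = (7 + N)/(2*N))
T = 46
(T*41)*s(1) = (46*41)*((½)*(7 + 1)/1) = 1886*((½)*1*8) = 1886*4 = 7544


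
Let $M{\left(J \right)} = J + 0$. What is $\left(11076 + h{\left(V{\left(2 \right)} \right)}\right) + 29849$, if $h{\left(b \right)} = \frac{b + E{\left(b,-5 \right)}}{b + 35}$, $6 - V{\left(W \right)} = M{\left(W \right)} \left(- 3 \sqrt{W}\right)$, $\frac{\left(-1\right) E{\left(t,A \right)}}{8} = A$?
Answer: $\frac{65850139}{1609} - \frac{30 \sqrt{2}}{1609} \approx 40926.0$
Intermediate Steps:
$M{\left(J \right)} = J$
$E{\left(t,A \right)} = - 8 A$
$V{\left(W \right)} = 6 + 3 W^{\frac{3}{2}}$ ($V{\left(W \right)} = 6 - W \left(- 3 \sqrt{W}\right) = 6 - - 3 W^{\frac{3}{2}} = 6 + 3 W^{\frac{3}{2}}$)
$h{\left(b \right)} = \frac{40 + b}{35 + b}$ ($h{\left(b \right)} = \frac{b - -40}{b + 35} = \frac{b + 40}{35 + b} = \frac{40 + b}{35 + b}$)
$\left(11076 + h{\left(V{\left(2 \right)} \right)}\right) + 29849 = \left(11076 + \frac{40 + \left(6 + 3 \cdot 2^{\frac{3}{2}}\right)}{35 + \left(6 + 3 \cdot 2^{\frac{3}{2}}\right)}\right) + 29849 = \left(11076 + \frac{40 + \left(6 + 3 \cdot 2 \sqrt{2}\right)}{35 + \left(6 + 3 \cdot 2 \sqrt{2}\right)}\right) + 29849 = \left(11076 + \frac{40 + \left(6 + 6 \sqrt{2}\right)}{35 + \left(6 + 6 \sqrt{2}\right)}\right) + 29849 = \left(11076 + \frac{46 + 6 \sqrt{2}}{41 + 6 \sqrt{2}}\right) + 29849 = 40925 + \frac{46 + 6 \sqrt{2}}{41 + 6 \sqrt{2}}$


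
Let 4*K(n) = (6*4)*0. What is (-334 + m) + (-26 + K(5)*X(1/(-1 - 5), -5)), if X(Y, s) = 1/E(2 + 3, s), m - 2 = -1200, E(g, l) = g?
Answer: -1558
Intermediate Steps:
m = -1198 (m = 2 - 1200 = -1198)
K(n) = 0 (K(n) = ((6*4)*0)/4 = (24*0)/4 = (¼)*0 = 0)
X(Y, s) = ⅕ (X(Y, s) = 1/(2 + 3) = 1/5 = ⅕)
(-334 + m) + (-26 + K(5)*X(1/(-1 - 5), -5)) = (-334 - 1198) + (-26 + 0*(⅕)) = -1532 + (-26 + 0) = -1532 - 26 = -1558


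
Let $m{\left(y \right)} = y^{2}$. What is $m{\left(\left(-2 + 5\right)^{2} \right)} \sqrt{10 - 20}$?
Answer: $81 i \sqrt{10} \approx 256.14 i$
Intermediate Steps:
$m{\left(\left(-2 + 5\right)^{2} \right)} \sqrt{10 - 20} = \left(\left(-2 + 5\right)^{2}\right)^{2} \sqrt{10 - 20} = \left(3^{2}\right)^{2} \sqrt{-10} = 9^{2} i \sqrt{10} = 81 i \sqrt{10}$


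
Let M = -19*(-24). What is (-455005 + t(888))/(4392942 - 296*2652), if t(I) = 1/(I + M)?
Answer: -611526719/4849084800 ≈ -0.12611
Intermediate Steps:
M = 456
t(I) = 1/(456 + I) (t(I) = 1/(I + 456) = 1/(456 + I))
(-455005 + t(888))/(4392942 - 296*2652) = (-455005 + 1/(456 + 888))/(4392942 - 296*2652) = (-455005 + 1/1344)/(4392942 - 784992) = (-455005 + 1/1344)/3607950 = -611526719/1344*1/3607950 = -611526719/4849084800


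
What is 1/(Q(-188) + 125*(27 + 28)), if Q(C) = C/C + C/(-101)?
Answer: 101/694664 ≈ 0.00014539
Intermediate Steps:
Q(C) = 1 - C/101 (Q(C) = 1 + C*(-1/101) = 1 - C/101)
1/(Q(-188) + 125*(27 + 28)) = 1/((1 - 1/101*(-188)) + 125*(27 + 28)) = 1/((1 + 188/101) + 125*55) = 1/(289/101 + 6875) = 1/(694664/101) = 101/694664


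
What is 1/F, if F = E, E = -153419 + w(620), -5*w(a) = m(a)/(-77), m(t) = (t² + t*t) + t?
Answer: -77/11659379 ≈ -6.6041e-6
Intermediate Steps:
m(t) = t + 2*t² (m(t) = (t² + t²) + t = 2*t² + t = t + 2*t²)
w(a) = a*(1 + 2*a)/385 (w(a) = -a*(1 + 2*a)/(5*(-77)) = -a*(1 + 2*a)*(-1)/(5*77) = -(-1)*a*(1 + 2*a)/385 = a*(1 + 2*a)/385)
E = -11659379/77 (E = -153419 + (1/385)*620*(1 + 2*620) = -153419 + (1/385)*620*(1 + 1240) = -153419 + (1/385)*620*1241 = -153419 + 153884/77 = -11659379/77 ≈ -1.5142e+5)
F = -11659379/77 ≈ -1.5142e+5
1/F = 1/(-11659379/77) = -77/11659379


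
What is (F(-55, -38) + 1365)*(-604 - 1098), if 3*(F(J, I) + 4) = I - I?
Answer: -2316422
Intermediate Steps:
F(J, I) = -4 (F(J, I) = -4 + (I - I)/3 = -4 + (⅓)*0 = -4 + 0 = -4)
(F(-55, -38) + 1365)*(-604 - 1098) = (-4 + 1365)*(-604 - 1098) = 1361*(-1702) = -2316422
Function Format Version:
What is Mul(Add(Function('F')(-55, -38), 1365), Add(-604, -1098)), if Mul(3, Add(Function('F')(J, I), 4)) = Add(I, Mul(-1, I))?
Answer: -2316422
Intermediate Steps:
Function('F')(J, I) = -4 (Function('F')(J, I) = Add(-4, Mul(Rational(1, 3), Add(I, Mul(-1, I)))) = Add(-4, Mul(Rational(1, 3), 0)) = Add(-4, 0) = -4)
Mul(Add(Function('F')(-55, -38), 1365), Add(-604, -1098)) = Mul(Add(-4, 1365), Add(-604, -1098)) = Mul(1361, -1702) = -2316422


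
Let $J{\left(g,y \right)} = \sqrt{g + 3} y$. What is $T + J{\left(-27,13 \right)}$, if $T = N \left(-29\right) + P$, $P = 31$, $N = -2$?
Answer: $89 + 26 i \sqrt{6} \approx 89.0 + 63.687 i$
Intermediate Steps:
$J{\left(g,y \right)} = y \sqrt{3 + g}$ ($J{\left(g,y \right)} = \sqrt{3 + g} y = y \sqrt{3 + g}$)
$T = 89$ ($T = \left(-2\right) \left(-29\right) + 31 = 58 + 31 = 89$)
$T + J{\left(-27,13 \right)} = 89 + 13 \sqrt{3 - 27} = 89 + 13 \sqrt{-24} = 89 + 13 \cdot 2 i \sqrt{6} = 89 + 26 i \sqrt{6}$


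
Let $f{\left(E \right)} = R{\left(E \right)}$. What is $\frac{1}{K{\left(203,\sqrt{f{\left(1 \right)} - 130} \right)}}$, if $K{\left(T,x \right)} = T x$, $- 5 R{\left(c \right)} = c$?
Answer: $- \frac{i \sqrt{3255}}{132153} \approx - 0.00043172 i$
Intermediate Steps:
$R{\left(c \right)} = - \frac{c}{5}$
$f{\left(E \right)} = - \frac{E}{5}$
$\frac{1}{K{\left(203,\sqrt{f{\left(1 \right)} - 130} \right)}} = \frac{1}{203 \sqrt{\left(- \frac{1}{5}\right) 1 - 130}} = \frac{1}{203 \sqrt{- \frac{1}{5} - 130}} = \frac{1}{203 \sqrt{- \frac{651}{5}}} = \frac{1}{203 \frac{i \sqrt{3255}}{5}} = \frac{1}{\frac{203}{5} i \sqrt{3255}} = - \frac{i \sqrt{3255}}{132153}$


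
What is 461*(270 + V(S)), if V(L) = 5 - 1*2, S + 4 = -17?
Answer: 125853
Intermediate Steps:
S = -21 (S = -4 - 17 = -21)
V(L) = 3 (V(L) = 5 - 2 = 3)
461*(270 + V(S)) = 461*(270 + 3) = 461*273 = 125853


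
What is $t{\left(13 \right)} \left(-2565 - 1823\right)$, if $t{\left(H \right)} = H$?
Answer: $-57044$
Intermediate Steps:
$t{\left(13 \right)} \left(-2565 - 1823\right) = 13 \left(-2565 - 1823\right) = 13 \left(-4388\right) = -57044$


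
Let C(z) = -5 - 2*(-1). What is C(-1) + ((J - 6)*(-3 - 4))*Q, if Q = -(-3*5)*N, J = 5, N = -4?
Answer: -423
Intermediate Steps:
C(z) = -3 (C(z) = -5 + 2 = -3)
Q = -60 (Q = -(-3*5)*(-4) = -(-15)*(-4) = -1*60 = -60)
C(-1) + ((J - 6)*(-3 - 4))*Q = -3 + ((5 - 6)*(-3 - 4))*(-60) = -3 - 1*(-7)*(-60) = -3 + 7*(-60) = -3 - 420 = -423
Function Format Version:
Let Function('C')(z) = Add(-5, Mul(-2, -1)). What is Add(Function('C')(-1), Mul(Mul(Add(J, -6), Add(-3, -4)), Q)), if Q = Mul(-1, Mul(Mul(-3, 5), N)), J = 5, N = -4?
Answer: -423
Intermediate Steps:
Function('C')(z) = -3 (Function('C')(z) = Add(-5, 2) = -3)
Q = -60 (Q = Mul(-1, Mul(Mul(-3, 5), -4)) = Mul(-1, Mul(-15, -4)) = Mul(-1, 60) = -60)
Add(Function('C')(-1), Mul(Mul(Add(J, -6), Add(-3, -4)), Q)) = Add(-3, Mul(Mul(Add(5, -6), Add(-3, -4)), -60)) = Add(-3, Mul(Mul(-1, -7), -60)) = Add(-3, Mul(7, -60)) = Add(-3, -420) = -423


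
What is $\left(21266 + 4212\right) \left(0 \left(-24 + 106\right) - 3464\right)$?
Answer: $-88255792$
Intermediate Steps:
$\left(21266 + 4212\right) \left(0 \left(-24 + 106\right) - 3464\right) = 25478 \left(0 \cdot 82 - 3464\right) = 25478 \left(0 - 3464\right) = 25478 \left(-3464\right) = -88255792$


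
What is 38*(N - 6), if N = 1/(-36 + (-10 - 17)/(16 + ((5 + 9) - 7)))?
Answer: -10306/45 ≈ -229.02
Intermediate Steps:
N = -23/855 (N = 1/(-36 - 27/(16 + (14 - 7))) = 1/(-36 - 27/(16 + 7)) = 1/(-36 - 27/23) = 1/(-855/23) = -23/855 ≈ -0.026901)
38*(N - 6) = 38*(-23/855 - 6) = 38*(-5153/855) = -10306/45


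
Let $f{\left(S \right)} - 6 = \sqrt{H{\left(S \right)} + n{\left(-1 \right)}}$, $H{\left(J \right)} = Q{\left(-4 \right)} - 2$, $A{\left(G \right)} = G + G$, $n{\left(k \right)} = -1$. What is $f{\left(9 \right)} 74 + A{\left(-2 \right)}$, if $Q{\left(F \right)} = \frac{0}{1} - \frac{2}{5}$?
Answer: $440 + \frac{74 i \sqrt{85}}{5} \approx 440.0 + 136.45 i$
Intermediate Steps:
$Q{\left(F \right)} = - \frac{2}{5}$ ($Q{\left(F \right)} = 0 \cdot 1 - \frac{2}{5} = 0 - \frac{2}{5} = - \frac{2}{5}$)
$A{\left(G \right)} = 2 G$
$H{\left(J \right)} = - \frac{12}{5}$ ($H{\left(J \right)} = - \frac{2}{5} - 2 = - \frac{12}{5}$)
$f{\left(S \right)} = 6 + \frac{i \sqrt{85}}{5}$ ($f{\left(S \right)} = 6 + \sqrt{- \frac{12}{5} - 1} = 6 + \sqrt{- \frac{17}{5}} = 6 + \frac{i \sqrt{85}}{5}$)
$f{\left(9 \right)} 74 + A{\left(-2 \right)} = \left(6 + \frac{i \sqrt{85}}{5}\right) 74 + 2 \left(-2\right) = \left(444 + \frac{74 i \sqrt{85}}{5}\right) - 4 = 440 + \frac{74 i \sqrt{85}}{5}$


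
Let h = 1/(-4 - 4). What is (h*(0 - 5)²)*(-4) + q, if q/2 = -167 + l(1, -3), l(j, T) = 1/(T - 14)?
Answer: -10935/34 ≈ -321.62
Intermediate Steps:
l(j, T) = 1/(-14 + T)
q = -5680/17 (q = 2*(-167 + 1/(-14 - 3)) = 2*(-167 + 1/(-17)) = 2*(-167 - 1/17) = 2*(-2840/17) = -5680/17 ≈ -334.12)
h = -⅛ (h = 1/(-8) = -⅛ ≈ -0.12500)
(h*(0 - 5)²)*(-4) + q = -(0 - 5)²/8*(-4) - 5680/17 = -⅛*(-5)²*(-4) - 5680/17 = -⅛*25*(-4) - 5680/17 = -25/8*(-4) - 5680/17 = 25/2 - 5680/17 = -10935/34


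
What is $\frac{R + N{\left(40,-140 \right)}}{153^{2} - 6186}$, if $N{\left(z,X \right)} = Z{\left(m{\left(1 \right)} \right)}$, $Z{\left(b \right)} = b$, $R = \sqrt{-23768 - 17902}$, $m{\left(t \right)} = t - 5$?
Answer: $- \frac{4}{17223} + \frac{i \sqrt{4630}}{5741} \approx -0.00023225 + 0.011852 i$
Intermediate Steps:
$m{\left(t \right)} = -5 + t$
$R = 3 i \sqrt{4630}$ ($R = \sqrt{-41670} = 3 i \sqrt{4630} \approx 204.13 i$)
$N{\left(z,X \right)} = -4$ ($N{\left(z,X \right)} = -5 + 1 = -4$)
$\frac{R + N{\left(40,-140 \right)}}{153^{2} - 6186} = \frac{3 i \sqrt{4630} - 4}{153^{2} - 6186} = \frac{-4 + 3 i \sqrt{4630}}{23409 - 6186} = \frac{-4 + 3 i \sqrt{4630}}{17223} = \left(-4 + 3 i \sqrt{4630}\right) \frac{1}{17223} = - \frac{4}{17223} + \frac{i \sqrt{4630}}{5741}$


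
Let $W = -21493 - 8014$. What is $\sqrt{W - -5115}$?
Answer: $2 i \sqrt{6098} \approx 156.18 i$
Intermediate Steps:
$W = -29507$
$\sqrt{W - -5115} = \sqrt{-29507 - -5115} = \sqrt{-29507 + 5115} = \sqrt{-24392} = 2 i \sqrt{6098}$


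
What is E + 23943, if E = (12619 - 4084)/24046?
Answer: 575741913/24046 ≈ 23943.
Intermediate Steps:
E = 8535/24046 (E = 8535*(1/24046) = 8535/24046 ≈ 0.35494)
E + 23943 = 8535/24046 + 23943 = 575741913/24046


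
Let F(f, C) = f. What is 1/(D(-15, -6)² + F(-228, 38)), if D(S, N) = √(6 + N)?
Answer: -1/228 ≈ -0.0043860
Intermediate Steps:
1/(D(-15, -6)² + F(-228, 38)) = 1/((√(6 - 6))² - 228) = 1/((√0)² - 228) = 1/(0² - 228) = 1/(0 - 228) = 1/(-228) = -1/228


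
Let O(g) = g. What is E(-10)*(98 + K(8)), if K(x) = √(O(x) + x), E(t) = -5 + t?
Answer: -1530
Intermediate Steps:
K(x) = √2*√x (K(x) = √(x + x) = √(2*x) = √2*√x)
E(-10)*(98 + K(8)) = (-5 - 10)*(98 + √2*√8) = -15*(98 + √2*(2*√2)) = -15*(98 + 4) = -15*102 = -1530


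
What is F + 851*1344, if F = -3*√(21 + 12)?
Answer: 1143744 - 3*√33 ≈ 1.1437e+6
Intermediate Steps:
F = -3*√33 ≈ -17.234
F + 851*1344 = -3*√33 + 851*1344 = -3*√33 + 1143744 = 1143744 - 3*√33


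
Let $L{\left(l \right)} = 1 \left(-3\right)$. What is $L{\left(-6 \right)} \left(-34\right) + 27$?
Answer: $129$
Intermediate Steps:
$L{\left(l \right)} = -3$
$L{\left(-6 \right)} \left(-34\right) + 27 = \left(-3\right) \left(-34\right) + 27 = 102 + 27 = 129$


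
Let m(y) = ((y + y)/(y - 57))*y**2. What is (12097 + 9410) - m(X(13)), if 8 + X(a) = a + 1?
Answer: 365763/17 ≈ 21515.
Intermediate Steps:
X(a) = -7 + a (X(a) = -8 + (a + 1) = -8 + (1 + a) = -7 + a)
m(y) = 2*y**3/(-57 + y) (m(y) = ((2*y)/(-57 + y))*y**2 = (2*y/(-57 + y))*y**2 = 2*y**3/(-57 + y))
(12097 + 9410) - m(X(13)) = (12097 + 9410) - 2*(-7 + 13)**3/(-57 + (-7 + 13)) = 21507 - 2*6**3/(-57 + 6) = 21507 - 2*216/(-51) = 21507 - 2*216*(-1)/51 = 21507 - 1*(-144/17) = 21507 + 144/17 = 365763/17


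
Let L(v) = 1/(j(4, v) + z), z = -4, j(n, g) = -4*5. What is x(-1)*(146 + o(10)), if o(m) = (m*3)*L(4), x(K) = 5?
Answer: 2895/4 ≈ 723.75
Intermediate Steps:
j(n, g) = -20
L(v) = -1/24 (L(v) = 1/(-20 - 4) = 1/(-24) = -1/24)
o(m) = -m/8 (o(m) = (m*3)*(-1/24) = (3*m)*(-1/24) = -m/8)
x(-1)*(146 + o(10)) = 5*(146 - ⅛*10) = 5*(146 - 5/4) = 5*(579/4) = 2895/4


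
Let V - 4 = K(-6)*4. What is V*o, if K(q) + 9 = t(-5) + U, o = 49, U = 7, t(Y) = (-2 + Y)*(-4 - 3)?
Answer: 9408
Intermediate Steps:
t(Y) = 14 - 7*Y (t(Y) = (-2 + Y)*(-7) = 14 - 7*Y)
K(q) = 47 (K(q) = -9 + ((14 - 7*(-5)) + 7) = -9 + ((14 + 35) + 7) = -9 + (49 + 7) = -9 + 56 = 47)
V = 192 (V = 4 + 47*4 = 4 + 188 = 192)
V*o = 192*49 = 9408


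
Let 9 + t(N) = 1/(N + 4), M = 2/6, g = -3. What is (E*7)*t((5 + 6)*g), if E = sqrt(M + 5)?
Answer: -7336*sqrt(3)/87 ≈ -146.05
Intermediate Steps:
M = 1/3 (M = 2*(1/6) = 1/3 ≈ 0.33333)
t(N) = -9 + 1/(4 + N) (t(N) = -9 + 1/(N + 4) = -9 + 1/(4 + N))
E = 4*sqrt(3)/3 (E = sqrt(1/3 + 5) = sqrt(16/3) = 4*sqrt(3)/3 ≈ 2.3094)
(E*7)*t((5 + 6)*g) = ((4*sqrt(3)/3)*7)*((-35 - 9*(5 + 6)*(-3))/(4 + (5 + 6)*(-3))) = (28*sqrt(3)/3)*((-35 - 99*(-3))/(4 + 11*(-3))) = (28*sqrt(3)/3)*((-35 - 9*(-33))/(4 - 33)) = (28*sqrt(3)/3)*((-35 + 297)/(-29)) = (28*sqrt(3)/3)*(-1/29*262) = (28*sqrt(3)/3)*(-262/29) = -7336*sqrt(3)/87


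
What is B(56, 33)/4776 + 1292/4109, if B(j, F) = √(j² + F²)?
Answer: 6437677/19624584 ≈ 0.32804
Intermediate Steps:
B(j, F) = √(F² + j²)
B(56, 33)/4776 + 1292/4109 = √(33² + 56²)/4776 + 1292/4109 = √(1089 + 3136)*(1/4776) + 1292*(1/4109) = √4225*(1/4776) + 1292/4109 = 65*(1/4776) + 1292/4109 = 65/4776 + 1292/4109 = 6437677/19624584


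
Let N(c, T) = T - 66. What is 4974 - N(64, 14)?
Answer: 5026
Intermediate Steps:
N(c, T) = -66 + T
4974 - N(64, 14) = 4974 - (-66 + 14) = 4974 - 1*(-52) = 4974 + 52 = 5026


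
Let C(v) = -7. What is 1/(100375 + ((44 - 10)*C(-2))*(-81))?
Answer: 1/119653 ≈ 8.3575e-6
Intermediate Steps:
1/(100375 + ((44 - 10)*C(-2))*(-81)) = 1/(100375 + ((44 - 10)*(-7))*(-81)) = 1/(100375 + (34*(-7))*(-81)) = 1/(100375 - 238*(-81)) = 1/(100375 + 19278) = 1/119653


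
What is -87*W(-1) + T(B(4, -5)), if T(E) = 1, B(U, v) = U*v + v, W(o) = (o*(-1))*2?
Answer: -173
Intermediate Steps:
W(o) = -2*o (W(o) = -o*2 = -2*o)
B(U, v) = v + U*v
-87*W(-1) + T(B(4, -5)) = -(-174)*(-1) + 1 = -87*2 + 1 = -174 + 1 = -173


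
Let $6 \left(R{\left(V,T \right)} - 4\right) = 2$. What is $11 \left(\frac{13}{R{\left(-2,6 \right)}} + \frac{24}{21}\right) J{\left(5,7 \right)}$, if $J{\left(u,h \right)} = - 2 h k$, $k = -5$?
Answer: $3190$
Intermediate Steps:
$R{\left(V,T \right)} = \frac{13}{3}$ ($R{\left(V,T \right)} = 4 + \frac{1}{6} \cdot 2 = 4 + \frac{1}{3} = \frac{13}{3}$)
$J{\left(u,h \right)} = 10 h$ ($J{\left(u,h \right)} = - 2 h \left(-5\right) = 10 h$)
$11 \left(\frac{13}{R{\left(-2,6 \right)}} + \frac{24}{21}\right) J{\left(5,7 \right)} = 11 \left(\frac{13}{\frac{13}{3}} + \frac{24}{21}\right) 10 \cdot 7 = 11 \left(13 \cdot \frac{3}{13} + 24 \cdot \frac{1}{21}\right) 70 = 11 \left(3 + \frac{8}{7}\right) 70 = 11 \cdot \frac{29}{7} \cdot 70 = \frac{319}{7} \cdot 70 = 3190$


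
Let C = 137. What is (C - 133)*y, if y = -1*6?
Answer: -24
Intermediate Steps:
y = -6
(C - 133)*y = (137 - 133)*(-6) = 4*(-6) = -24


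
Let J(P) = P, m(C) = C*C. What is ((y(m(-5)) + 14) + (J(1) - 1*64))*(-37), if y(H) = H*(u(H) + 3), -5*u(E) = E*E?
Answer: 114663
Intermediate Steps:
u(E) = -E**2/5 (u(E) = -E*E/5 = -E**2/5)
m(C) = C**2
y(H) = H*(3 - H**2/5) (y(H) = H*(-H**2/5 + 3) = H*(3 - H**2/5))
((y(m(-5)) + 14) + (J(1) - 1*64))*(-37) = (((1/5)*(-5)**2*(15 - ((-5)**2)**2) + 14) + (1 - 1*64))*(-37) = (((1/5)*25*(15 - 1*25**2) + 14) + (1 - 64))*(-37) = (((1/5)*25*(15 - 1*625) + 14) - 63)*(-37) = (((1/5)*25*(15 - 625) + 14) - 63)*(-37) = (((1/5)*25*(-610) + 14) - 63)*(-37) = ((-3050 + 14) - 63)*(-37) = (-3036 - 63)*(-37) = -3099*(-37) = 114663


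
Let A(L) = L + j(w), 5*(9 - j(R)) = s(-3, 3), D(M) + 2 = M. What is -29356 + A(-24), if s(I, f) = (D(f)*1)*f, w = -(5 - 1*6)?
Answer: -146858/5 ≈ -29372.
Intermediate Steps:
D(M) = -2 + M
w = 1 (w = -(5 - 6) = -1*(-1) = 1)
s(I, f) = f*(-2 + f) (s(I, f) = ((-2 + f)*1)*f = (-2 + f)*f = f*(-2 + f))
j(R) = 42/5 (j(R) = 9 - 3*(-2 + 3)/5 = 9 - 3/5 = 9 - ⅕*3 = 9 - ⅗ = 42/5)
A(L) = 42/5 + L (A(L) = L + 42/5 = 42/5 + L)
-29356 + A(-24) = -29356 + (42/5 - 24) = -29356 - 78/5 = -146858/5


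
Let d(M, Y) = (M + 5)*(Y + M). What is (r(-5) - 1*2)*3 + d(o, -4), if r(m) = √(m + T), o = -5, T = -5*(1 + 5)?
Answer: -6 + 3*I*√35 ≈ -6.0 + 17.748*I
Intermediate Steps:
T = -30 (T = -5*6 = -30)
d(M, Y) = (5 + M)*(M + Y)
r(m) = √(-30 + m) (r(m) = √(m - 30) = √(-30 + m))
(r(-5) - 1*2)*3 + d(o, -4) = (√(-30 - 5) - 1*2)*3 + ((-5)² + 5*(-5) + 5*(-4) - 5*(-4)) = (√(-35) - 2)*3 + (25 - 25 - 20 + 20) = (I*√35 - 2)*3 + 0 = (-2 + I*√35)*3 + 0 = (-6 + 3*I*√35) + 0 = -6 + 3*I*√35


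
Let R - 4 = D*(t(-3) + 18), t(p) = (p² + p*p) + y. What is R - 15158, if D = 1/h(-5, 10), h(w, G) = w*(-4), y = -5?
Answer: -303049/20 ≈ -15152.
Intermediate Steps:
t(p) = -5 + 2*p² (t(p) = (p² + p*p) - 5 = (p² + p²) - 5 = 2*p² - 5 = -5 + 2*p²)
h(w, G) = -4*w
D = 1/20 (D = 1/(-4*(-5)) = 1/20 ≈ 0.050000)
R = 111/20 (R = 4 + ((-5 + 2*(-3)²) + 18)/20 = 4 + ((-5 + 2*9) + 18)/20 = 4 + ((-5 + 18) + 18)/20 = 4 + (13 + 18)/20 = 4 + (1/20)*31 = 4 + 31/20 = 111/20 ≈ 5.5500)
R - 15158 = 111/20 - 15158 = -303049/20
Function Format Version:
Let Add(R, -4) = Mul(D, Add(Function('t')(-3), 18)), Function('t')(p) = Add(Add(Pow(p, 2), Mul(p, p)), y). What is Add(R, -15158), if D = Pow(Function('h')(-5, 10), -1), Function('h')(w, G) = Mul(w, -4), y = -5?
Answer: Rational(-303049, 20) ≈ -15152.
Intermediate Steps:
Function('t')(p) = Add(-5, Mul(2, Pow(p, 2))) (Function('t')(p) = Add(Add(Pow(p, 2), Mul(p, p)), -5) = Add(Add(Pow(p, 2), Pow(p, 2)), -5) = Add(Mul(2, Pow(p, 2)), -5) = Add(-5, Mul(2, Pow(p, 2))))
Function('h')(w, G) = Mul(-4, w)
D = Rational(1, 20) (D = Pow(Mul(-4, -5), -1) = Pow(20, -1) = Rational(1, 20) ≈ 0.050000)
R = Rational(111, 20) (R = Add(4, Mul(Rational(1, 20), Add(Add(-5, Mul(2, Pow(-3, 2))), 18))) = Add(4, Mul(Rational(1, 20), Add(Add(-5, Mul(2, 9)), 18))) = Add(4, Mul(Rational(1, 20), Add(Add(-5, 18), 18))) = Add(4, Mul(Rational(1, 20), Add(13, 18))) = Add(4, Mul(Rational(1, 20), 31)) = Add(4, Rational(31, 20)) = Rational(111, 20) ≈ 5.5500)
Add(R, -15158) = Add(Rational(111, 20), -15158) = Rational(-303049, 20)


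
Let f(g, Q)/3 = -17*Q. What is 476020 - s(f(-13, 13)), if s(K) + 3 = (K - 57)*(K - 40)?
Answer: -30137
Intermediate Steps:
f(g, Q) = -51*Q (f(g, Q) = 3*(-17*Q) = -51*Q)
s(K) = -3 + (-57 + K)*(-40 + K) (s(K) = -3 + (K - 57)*(K - 40) = -3 + (-57 + K)*(-40 + K))
476020 - s(f(-13, 13)) = 476020 - (2277 + (-51*13)² - (-4947)*13) = 476020 - (2277 + (-663)² - 97*(-663)) = 476020 - (2277 + 439569 + 64311) = 476020 - 1*506157 = 476020 - 506157 = -30137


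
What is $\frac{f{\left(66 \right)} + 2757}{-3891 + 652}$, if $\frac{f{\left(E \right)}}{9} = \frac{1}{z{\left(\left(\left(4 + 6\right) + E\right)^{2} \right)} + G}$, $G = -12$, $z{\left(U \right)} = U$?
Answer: $- \frac{15891357}{18669596} \approx -0.85119$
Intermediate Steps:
$f{\left(E \right)} = \frac{9}{-12 + \left(10 + E\right)^{2}}$ ($f{\left(E \right)} = \frac{9}{\left(\left(4 + 6\right) + E\right)^{2} - 12} = \frac{9}{\left(10 + E\right)^{2} - 12} = \frac{9}{-12 + \left(10 + E\right)^{2}}$)
$\frac{f{\left(66 \right)} + 2757}{-3891 + 652} = \frac{\frac{9}{-12 + \left(10 + 66\right)^{2}} + 2757}{-3891 + 652} = \frac{\frac{9}{-12 + 76^{2}} + 2757}{-3239} = \left(\frac{9}{-12 + 5776} + 2757\right) \left(- \frac{1}{3239}\right) = \left(\frac{9}{5764} + 2757\right) \left(- \frac{1}{3239}\right) = \frac{15891357}{5764} \left(- \frac{1}{3239}\right) = - \frac{15891357}{18669596}$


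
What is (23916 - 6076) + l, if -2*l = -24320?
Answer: 30000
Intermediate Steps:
l = 12160 (l = -1/2*(-24320) = 12160)
(23916 - 6076) + l = (23916 - 6076) + 12160 = 17840 + 12160 = 30000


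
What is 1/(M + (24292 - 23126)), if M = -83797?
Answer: -1/82631 ≈ -1.2102e-5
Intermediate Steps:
1/(M + (24292 - 23126)) = 1/(-83797 + (24292 - 23126)) = 1/(-83797 + 1166) = 1/(-82631) = -1/82631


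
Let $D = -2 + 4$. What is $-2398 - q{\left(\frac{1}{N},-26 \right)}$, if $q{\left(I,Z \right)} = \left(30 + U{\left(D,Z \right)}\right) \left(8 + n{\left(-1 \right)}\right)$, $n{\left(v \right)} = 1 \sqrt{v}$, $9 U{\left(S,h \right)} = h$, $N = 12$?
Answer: $- \frac{23534}{9} - \frac{244 i}{9} \approx -2614.9 - 27.111 i$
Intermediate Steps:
$D = 2$
$U{\left(S,h \right)} = \frac{h}{9}$
$n{\left(v \right)} = \sqrt{v}$
$q{\left(I,Z \right)} = \left(8 + i\right) \left(30 + \frac{Z}{9}\right)$ ($q{\left(I,Z \right)} = \left(30 + \frac{Z}{9}\right) \left(8 + \sqrt{-1}\right) = \left(30 + \frac{Z}{9}\right) \left(8 + i\right) = \left(8 + i\right) \left(30 + \frac{Z}{9}\right)$)
$-2398 - q{\left(\frac{1}{N},-26 \right)} = -2398 - \left(240 + 30 i + \frac{1}{9} \left(-26\right) \left(8 + i\right)\right) = -2398 - \left(240 + 30 i - \left(\frac{208}{9} + \frac{26 i}{9}\right)\right) = -2398 - \left(\frac{1952}{9} + \frac{244 i}{9}\right) = - \frac{23534}{9} - \frac{244 i}{9}$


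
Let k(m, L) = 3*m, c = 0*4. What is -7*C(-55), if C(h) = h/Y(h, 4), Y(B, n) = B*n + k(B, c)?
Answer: -1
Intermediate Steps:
c = 0
Y(B, n) = 3*B + B*n (Y(B, n) = B*n + 3*B = 3*B + B*n)
C(h) = ⅐ (C(h) = h/((h*(3 + 4))) = h/((h*7)) = h/((7*h)) = h*(1/(7*h)) = ⅐)
-7*C(-55) = -7*⅐ = -1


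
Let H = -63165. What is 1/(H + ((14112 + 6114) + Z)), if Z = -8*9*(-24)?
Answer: -1/41211 ≈ -2.4265e-5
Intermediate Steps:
Z = 1728 (Z = -72*(-24) = 1728)
1/(H + ((14112 + 6114) + Z)) = 1/(-63165 + ((14112 + 6114) + 1728)) = 1/(-63165 + (20226 + 1728)) = 1/(-63165 + 21954) = 1/(-41211) = -1/41211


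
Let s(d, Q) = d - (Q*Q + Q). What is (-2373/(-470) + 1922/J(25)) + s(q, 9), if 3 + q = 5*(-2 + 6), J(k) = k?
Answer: 20983/2350 ≈ 8.9289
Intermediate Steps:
q = 17 (q = -3 + 5*(-2 + 6) = -3 + 5*4 = -3 + 20 = 17)
s(d, Q) = d - Q - Q² (s(d, Q) = d - (Q² + Q) = d - (Q + Q²) = d + (-Q - Q²) = d - Q - Q²)
(-2373/(-470) + 1922/J(25)) + s(q, 9) = (-2373/(-470) + 1922/25) + (17 - 1*9 - 1*9²) = (-2373*(-1/470) + 1922*(1/25)) + (17 - 9 - 1*81) = (2373/470 + 1922/25) + (17 - 9 - 81) = 192533/2350 - 73 = 20983/2350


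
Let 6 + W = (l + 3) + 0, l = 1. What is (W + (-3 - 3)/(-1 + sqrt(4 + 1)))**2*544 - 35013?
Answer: -22229 + 5712*sqrt(5) ≈ -9456.6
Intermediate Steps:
W = -2 (W = -6 + ((1 + 3) + 0) = -6 + (4 + 0) = -6 + 4 = -2)
(W + (-3 - 3)/(-1 + sqrt(4 + 1)))**2*544 - 35013 = (-2 + (-3 - 3)/(-1 + sqrt(4 + 1)))**2*544 - 35013 = (-2 - 6/(-1 + sqrt(5)))**2*544 - 35013 = 544*(-2 - 6/(-1 + sqrt(5)))**2 - 35013 = -35013 + 544*(-2 - 6/(-1 + sqrt(5)))**2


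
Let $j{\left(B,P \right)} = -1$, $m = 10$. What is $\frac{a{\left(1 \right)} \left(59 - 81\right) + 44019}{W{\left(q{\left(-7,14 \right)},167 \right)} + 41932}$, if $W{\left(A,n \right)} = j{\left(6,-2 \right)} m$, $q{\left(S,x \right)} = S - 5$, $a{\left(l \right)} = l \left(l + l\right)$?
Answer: $\frac{43975}{41922} \approx 1.049$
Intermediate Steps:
$a{\left(l \right)} = 2 l^{2}$ ($a{\left(l \right)} = l 2 l = 2 l^{2}$)
$q{\left(S,x \right)} = -5 + S$ ($q{\left(S,x \right)} = S - 5 = -5 + S$)
$W{\left(A,n \right)} = -10$ ($W{\left(A,n \right)} = \left(-1\right) 10 = -10$)
$\frac{a{\left(1 \right)} \left(59 - 81\right) + 44019}{W{\left(q{\left(-7,14 \right)},167 \right)} + 41932} = \frac{2 \cdot 1^{2} \left(59 - 81\right) + 44019}{-10 + 41932} = \frac{2 \cdot 1 \left(-22\right) + 44019}{41922} = \left(2 \left(-22\right) + 44019\right) \frac{1}{41922} = \left(-44 + 44019\right) \frac{1}{41922} = 43975 \cdot \frac{1}{41922} = \frac{43975}{41922}$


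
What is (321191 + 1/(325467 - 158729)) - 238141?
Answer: 13847590901/166738 ≈ 83050.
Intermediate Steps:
(321191 + 1/(325467 - 158729)) - 238141 = (321191 + 1/166738) - 238141 = 53554744959/166738 - 238141 = 13847590901/166738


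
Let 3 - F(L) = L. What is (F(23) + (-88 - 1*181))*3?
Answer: -867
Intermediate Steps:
F(L) = 3 - L
(F(23) + (-88 - 1*181))*3 = ((3 - 1*23) + (-88 - 1*181))*3 = ((3 - 23) + (-88 - 181))*3 = (-20 - 269)*3 = -289*3 = -867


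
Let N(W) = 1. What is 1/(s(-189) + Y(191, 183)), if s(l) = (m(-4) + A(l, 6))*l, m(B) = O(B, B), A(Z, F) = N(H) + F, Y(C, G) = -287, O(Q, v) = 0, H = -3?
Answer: -1/1610 ≈ -0.00062112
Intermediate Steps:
A(Z, F) = 1 + F
m(B) = 0
s(l) = 7*l (s(l) = (0 + (1 + 6))*l = (0 + 7)*l = 7*l)
1/(s(-189) + Y(191, 183)) = 1/(7*(-189) - 287) = 1/(-1323 - 287) = 1/(-1610) = -1/1610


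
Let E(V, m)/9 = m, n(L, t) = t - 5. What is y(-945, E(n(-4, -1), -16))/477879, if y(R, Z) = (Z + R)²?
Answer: 395307/159293 ≈ 2.4816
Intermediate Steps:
n(L, t) = -5 + t
E(V, m) = 9*m
y(R, Z) = (R + Z)²
y(-945, E(n(-4, -1), -16))/477879 = (-945 + 9*(-16))²/477879 = (-945 - 144)²*(1/477879) = (-1089)²*(1/477879) = 1185921*(1/477879) = 395307/159293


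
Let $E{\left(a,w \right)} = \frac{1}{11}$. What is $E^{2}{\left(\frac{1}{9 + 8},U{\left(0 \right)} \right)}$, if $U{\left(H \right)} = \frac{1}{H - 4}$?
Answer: $\frac{1}{121} \approx 0.0082645$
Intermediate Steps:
$U{\left(H \right)} = \frac{1}{-4 + H}$
$E{\left(a,w \right)} = \frac{1}{11}$
$E^{2}{\left(\frac{1}{9 + 8},U{\left(0 \right)} \right)} = \left(\frac{1}{11}\right)^{2} = \frac{1}{121}$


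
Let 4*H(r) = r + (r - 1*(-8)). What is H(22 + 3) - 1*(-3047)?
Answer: 6123/2 ≈ 3061.5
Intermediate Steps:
H(r) = 2 + r/2 (H(r) = (r + (r - 1*(-8)))/4 = (r + (r + 8))/4 = (r + (8 + r))/4 = (8 + 2*r)/4 = 2 + r/2)
H(22 + 3) - 1*(-3047) = (2 + (22 + 3)/2) - 1*(-3047) = (2 + (½)*25) + 3047 = (2 + 25/2) + 3047 = 29/2 + 3047 = 6123/2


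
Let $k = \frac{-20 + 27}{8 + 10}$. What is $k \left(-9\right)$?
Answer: $- \frac{7}{2} \approx -3.5$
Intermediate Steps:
$k = \frac{7}{18} \approx 0.38889$
$k \left(-9\right) = \frac{7}{18} \left(-9\right) = - \frac{7}{2}$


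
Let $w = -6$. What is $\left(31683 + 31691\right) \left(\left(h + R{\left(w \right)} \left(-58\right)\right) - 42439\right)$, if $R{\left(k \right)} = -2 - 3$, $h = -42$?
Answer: $-2673812434$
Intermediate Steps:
$R{\left(k \right)} = -5$
$\left(31683 + 31691\right) \left(\left(h + R{\left(w \right)} \left(-58\right)\right) - 42439\right) = \left(31683 + 31691\right) \left(\left(-42 - -290\right) - 42439\right) = 63374 \left(\left(-42 + 290\right) - 42439\right) = 63374 \left(248 - 42439\right) = 63374 \left(-42191\right) = -2673812434$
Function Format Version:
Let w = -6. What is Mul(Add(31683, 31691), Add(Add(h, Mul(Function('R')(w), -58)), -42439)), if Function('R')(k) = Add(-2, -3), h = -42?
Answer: -2673812434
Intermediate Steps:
Function('R')(k) = -5
Mul(Add(31683, 31691), Add(Add(h, Mul(Function('R')(w), -58)), -42439)) = Mul(Add(31683, 31691), Add(Add(-42, Mul(-5, -58)), -42439)) = Mul(63374, Add(Add(-42, 290), -42439)) = Mul(63374, Add(248, -42439)) = Mul(63374, -42191) = -2673812434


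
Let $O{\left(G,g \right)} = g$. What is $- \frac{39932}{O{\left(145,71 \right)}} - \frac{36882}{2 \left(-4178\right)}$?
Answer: $- \frac{165526585}{296638} \approx -558.01$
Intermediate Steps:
$- \frac{39932}{O{\left(145,71 \right)}} - \frac{36882}{2 \left(-4178\right)} = - \frac{39932}{71} - \frac{36882}{2 \left(-4178\right)} = \left(-39932\right) \frac{1}{71} - \frac{36882}{-8356} = - \frac{39932}{71} - - \frac{18441}{4178} = - \frac{39932}{71} + \frac{18441}{4178} = - \frac{165526585}{296638}$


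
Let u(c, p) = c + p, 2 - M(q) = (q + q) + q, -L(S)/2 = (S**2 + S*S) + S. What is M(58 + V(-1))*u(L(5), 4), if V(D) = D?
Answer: 17914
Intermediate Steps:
L(S) = -4*S**2 - 2*S (L(S) = -2*((S**2 + S*S) + S) = -2*((S**2 + S**2) + S) = -2*(2*S**2 + S) = -2*(S + 2*S**2) = -4*S**2 - 2*S)
M(q) = 2 - 3*q (M(q) = 2 - ((q + q) + q) = 2 - (2*q + q) = 2 - 3*q)
M(58 + V(-1))*u(L(5), 4) = (2 - 3*(58 - 1))*(-2*5*(1 + 2*5) + 4) = (2 - 3*57)*(-2*5*(1 + 10) + 4) = (2 - 171)*(-2*5*11 + 4) = -169*(-110 + 4) = -169*(-106) = 17914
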